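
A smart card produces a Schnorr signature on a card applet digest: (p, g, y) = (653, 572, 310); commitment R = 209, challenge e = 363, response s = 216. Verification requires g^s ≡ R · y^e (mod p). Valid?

g^s mod p:
Squares mod 653: 572^1≡572, 572^2≡31, 572^4≡308, 572^8≡179, 572^16≡44, 572^32≡630, 572^64≡529, 572^128≡357
216 = 128 + 64 + 16 + 8, so 572^216 ≡ 357·529·44·179 ≡ 216 (mod 653)
R · y^e mod p:
Squares mod 653: 310^1≡310, 310^2≡109, 310^4≡127, 310^8≡457, 310^16≡542, 310^32≡567, 310^64≡213, 310^128≡312, 310^256≡47
363 = 256 + 64 + 32 + 8 + 2 + 1, so 310^363 ≡ 47·213·567·457·109·310 ≡ 638 (mod 653)
209·638 = 133342 ≡ 130 (mod 653)
216 ≠ 130; the check fails.

no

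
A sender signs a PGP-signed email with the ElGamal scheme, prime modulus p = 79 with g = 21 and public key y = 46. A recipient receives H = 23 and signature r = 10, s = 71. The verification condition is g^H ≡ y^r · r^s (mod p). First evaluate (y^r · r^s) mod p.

46^2 = 2116 ≡ 62
46^4 ≡ 62^2 = 3844 ≡ 52
46^8 ≡ 52^2 = 2704 ≡ 18
10 = 8 + 2, so 46^10 ≡ 18·62 ≡ 10 (mod 79)
10^2 = 100 ≡ 21
10^4 ≡ 21^2 = 441 ≡ 46
10^8 ≡ 46^2 = 2116 ≡ 62
10^16 ≡ 62^2 = 3844 ≡ 52
10^32 ≡ 52^2 = 2704 ≡ 18
10^64 ≡ 18^2 = 324 ≡ 8
71 = 64 + 4 + 2 + 1, so 10^71 ≡ 8·46·21·10 ≡ 18 (mod 79)
y^r · r^s ≡ 10·18 = 180 ≡ 22 (mod 79)

22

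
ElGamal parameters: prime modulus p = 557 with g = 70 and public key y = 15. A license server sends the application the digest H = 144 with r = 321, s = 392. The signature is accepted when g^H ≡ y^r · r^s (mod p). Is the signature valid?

invalid

Left side g^H mod p:
70^2 = 4900 ≡ 444
70^4 ≡ 444^2 = 197136 ≡ 515
70^8 ≡ 515^2 = 265225 ≡ 93
70^16 ≡ 93^2 = 8649 ≡ 294
70^32 ≡ 294^2 = 86436 ≡ 101
70^64 ≡ 101^2 = 10201 ≡ 175
70^128 ≡ 175^2 = 30625 ≡ 547
144 = 128 + 16, so 70^144 ≡ 547·294 ≡ 402 (mod 557)
Right side y^r · r^s mod p:
15^2 = 225
15^4 ≡ 225^2 = 50625 ≡ 495
15^8 ≡ 495^2 = 245025 ≡ 502
15^16 ≡ 502^2 = 252004 ≡ 240
15^32 ≡ 240^2 = 57600 ≡ 229
15^64 ≡ 229^2 = 52441 ≡ 83
15^128 ≡ 83^2 = 6889 ≡ 205
15^256 ≡ 205^2 = 42025 ≡ 250
321 = 256 + 64 + 1, so 15^321 ≡ 250·83·15 ≡ 444 (mod 557)
321^2 = 103041 ≡ 553
321^4 ≡ 553^2 = 305809 ≡ 16
321^8 ≡ 16^2 = 256
321^16 ≡ 256^2 = 65536 ≡ 367
321^32 ≡ 367^2 = 134689 ≡ 452
321^64 ≡ 452^2 = 204304 ≡ 442
321^128 ≡ 442^2 = 195364 ≡ 414
321^256 ≡ 414^2 = 171396 ≡ 397
392 = 256 + 128 + 8, so 321^392 ≡ 397·414·256 ≡ 425 (mod 557)
444·425 = 188700 ≡ 434 (mod 557)
402 ≠ 434, so verification fails.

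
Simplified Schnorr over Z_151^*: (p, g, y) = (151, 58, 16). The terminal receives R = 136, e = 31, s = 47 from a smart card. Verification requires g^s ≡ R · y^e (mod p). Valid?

g^s mod p:
58^47 mod 151 = 62
R · y^e mod p:
16^31 mod 151 = 16
136·16 = 2176 ≡ 62 (mod 151)
62 ≡ 62 (mod 151); signature holds.

yes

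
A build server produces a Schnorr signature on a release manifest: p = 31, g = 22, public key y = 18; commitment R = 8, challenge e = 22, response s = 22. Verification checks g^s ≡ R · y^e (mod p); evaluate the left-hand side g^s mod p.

10

Squares mod 31: 22^1≡22, 22^2≡19, 22^4≡20, 22^8≡28, 22^16≡9
22 = 16 + 4 + 2, so 22^22 ≡ 9·20·19 ≡ 10 (mod 31)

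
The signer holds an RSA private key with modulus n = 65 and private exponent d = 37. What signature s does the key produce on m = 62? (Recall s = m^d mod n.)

62

Squares mod 65: m^1≡62, m^2≡9, m^4≡16, m^8≡61, m^16≡16, m^32≡61
37 = 32 + 4 + 1, so m^37 ≡ 61·16·62 ≡ 62 (mod 65)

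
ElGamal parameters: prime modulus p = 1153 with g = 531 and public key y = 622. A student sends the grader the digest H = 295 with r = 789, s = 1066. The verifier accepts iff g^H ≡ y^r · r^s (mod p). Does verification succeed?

Left side g^H mod p:
531^2 = 281961 ≡ 629
531^4 ≡ 629^2 = 395641 ≡ 162
531^8 ≡ 162^2 = 26244 ≡ 878
531^16 ≡ 878^2 = 770884 ≡ 680
531^32 ≡ 680^2 = 462400 ≡ 47
531^64 ≡ 47^2 = 2209 ≡ 1056
531^128 ≡ 1056^2 = 1115136 ≡ 185
531^256 ≡ 185^2 = 34225 ≡ 788
295 = 256 + 32 + 4 + 2 + 1, so 531^295 ≡ 788·47·162·629·531 ≡ 314 (mod 1153)
Right side y^r · r^s mod p:
622^2 = 386884 ≡ 629
622^4 ≡ 629^2 = 395641 ≡ 162
622^8 ≡ 162^2 = 26244 ≡ 878
622^16 ≡ 878^2 = 770884 ≡ 680
622^32 ≡ 680^2 = 462400 ≡ 47
622^64 ≡ 47^2 = 2209 ≡ 1056
622^128 ≡ 1056^2 = 1115136 ≡ 185
622^256 ≡ 185^2 = 34225 ≡ 788
622^512 ≡ 788^2 = 620944 ≡ 630
789 = 512 + 256 + 16 + 4 + 1, so 622^789 ≡ 630·788·680·162·622 ≡ 632 (mod 1153)
789^2 = 622521 ≡ 1054
789^4 ≡ 1054^2 = 1110916 ≡ 577
789^8 ≡ 577^2 = 332929 ≡ 865
789^16 ≡ 865^2 = 748225 ≡ 1081
789^32 ≡ 1081^2 = 1168561 ≡ 572
789^64 ≡ 572^2 = 327184 ≡ 885
789^128 ≡ 885^2 = 783225 ≡ 338
789^256 ≡ 338^2 = 114244 ≡ 97
789^512 ≡ 97^2 = 9409 ≡ 185
789^1024 ≡ 185^2 = 34225 ≡ 788
1066 = 1024 + 32 + 8 + 2, so 789^1066 ≡ 788·572·865·1054 ≡ 712 (mod 1153)
632·712 = 449984 ≡ 314 (mod 1153)
314 ≡ 314 (mod 1153), so the signature is genuine.

passes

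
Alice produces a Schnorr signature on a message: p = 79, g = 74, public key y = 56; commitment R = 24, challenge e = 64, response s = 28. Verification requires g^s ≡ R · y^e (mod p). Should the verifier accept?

reject

g^s mod p:
Squares mod 79: 74^1≡74, 74^2≡25, 74^4≡72, 74^8≡49, 74^16≡31
28 = 16 + 8 + 4, so 74^28 ≡ 31·49·72 ≡ 32 (mod 79)
R · y^e mod p:
Squares mod 79: 56^1≡56, 56^2≡55, 56^4≡23, 56^8≡55, 56^16≡23, 56^32≡55, 56^64≡23
56^64 ≡ 23 (mod 79)
24·23 = 552 ≡ 78 (mod 79)
32 ≠ 78; the check fails.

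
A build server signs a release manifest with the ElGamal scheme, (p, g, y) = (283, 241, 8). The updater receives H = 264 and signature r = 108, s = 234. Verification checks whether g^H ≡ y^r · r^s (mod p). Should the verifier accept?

accept

Left side g^H mod p:
241^2 = 58081 ≡ 66
241^4 ≡ 66^2 = 4356 ≡ 111
241^8 ≡ 111^2 = 12321 ≡ 152
241^16 ≡ 152^2 = 23104 ≡ 181
241^32 ≡ 181^2 = 32761 ≡ 216
241^64 ≡ 216^2 = 46656 ≡ 244
241^128 ≡ 244^2 = 59536 ≡ 106
241^256 ≡ 106^2 = 11236 ≡ 199
264 = 256 + 8, so 241^264 ≡ 199·152 ≡ 250 (mod 283)
Right side y^r · r^s mod p:
8^2 = 64
8^4 ≡ 64^2 = 4096 ≡ 134
8^8 ≡ 134^2 = 17956 ≡ 127
8^16 ≡ 127^2 = 16129 ≡ 281
8^32 ≡ 281^2 = 78961 ≡ 4
8^64 ≡ 4^2 = 16
108 = 64 + 32 + 8 + 4, so 8^108 ≡ 16·4·127·134 ≡ 168 (mod 283)
108^2 = 11664 ≡ 61
108^4 ≡ 61^2 = 3721 ≡ 42
108^8 ≡ 42^2 = 1764 ≡ 66
108^16 ≡ 66^2 = 4356 ≡ 111
108^32 ≡ 111^2 = 12321 ≡ 152
108^64 ≡ 152^2 = 23104 ≡ 181
108^128 ≡ 181^2 = 32761 ≡ 216
234 = 128 + 64 + 32 + 8 + 2, so 108^234 ≡ 216·181·152·66·61 ≡ 207 (mod 283)
168·207 = 34776 ≡ 250 (mod 283)
250 ≡ 250 (mod 283), so the signature is genuine.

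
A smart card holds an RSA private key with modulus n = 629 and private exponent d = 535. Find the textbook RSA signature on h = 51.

Squares mod 629: h^1≡51, h^2≡85, h^4≡306, h^8≡544, h^16≡306, h^32≡544, h^64≡306, h^128≡544, h^256≡306, h^512≡544
535 = 512 + 16 + 4 + 2 + 1, so h^535 ≡ 544·306·306·85·51 ≡ 578 (mod 629)

578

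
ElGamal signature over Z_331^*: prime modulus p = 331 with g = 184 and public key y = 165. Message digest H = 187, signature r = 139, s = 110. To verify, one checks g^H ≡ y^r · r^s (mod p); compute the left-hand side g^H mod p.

329

184^2 = 33856 ≡ 94
184^4 ≡ 94^2 = 8836 ≡ 230
184^8 ≡ 230^2 = 52900 ≡ 271
184^16 ≡ 271^2 = 73441 ≡ 290
184^32 ≡ 290^2 = 84100 ≡ 26
184^64 ≡ 26^2 = 676 ≡ 14
184^128 ≡ 14^2 = 196
187 = 128 + 32 + 16 + 8 + 2 + 1, so 184^187 ≡ 196·26·290·271·94·184 ≡ 329 (mod 331)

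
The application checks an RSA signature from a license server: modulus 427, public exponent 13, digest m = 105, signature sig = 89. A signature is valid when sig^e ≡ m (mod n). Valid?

no

sig^2 ≡ 89^2 = 7921 ≡ 235
sig^4 ≡ 235^2 = 55225 ≡ 142
sig^8 ≡ 142^2 = 20164 ≡ 95
13 = 8 + 4 + 1, so sig^13 ≡ 95·142·89 ≡ 313 (mod 427)
313 ≠ 105, so verification fails.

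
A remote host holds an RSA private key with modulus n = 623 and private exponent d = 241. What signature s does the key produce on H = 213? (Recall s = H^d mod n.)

H^241 mod 623 = 507

507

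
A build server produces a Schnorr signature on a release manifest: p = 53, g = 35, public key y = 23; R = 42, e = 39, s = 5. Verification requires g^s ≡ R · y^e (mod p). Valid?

yes

g^s mod p:
35^2 = 1225 ≡ 6
35^4 ≡ 6^2 = 36
5 = 4 + 1, so 35^5 ≡ 36·35 ≡ 41 (mod 53)
R · y^e mod p:
23^2 = 529 ≡ 52
23^4 ≡ 52^2 = 2704 ≡ 1
23^8 ≡ 1^2 = 1
23^16 ≡ 1^2 = 1
23^32 ≡ 1^2 = 1
39 = 32 + 4 + 2 + 1, so 23^39 ≡ 1·1·52·23 ≡ 30 (mod 53)
42·30 = 1260 ≡ 41 (mod 53)
41 ≡ 41 (mod 53); signature holds.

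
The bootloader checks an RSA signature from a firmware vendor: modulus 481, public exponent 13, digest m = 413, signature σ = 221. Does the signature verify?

σ^2 ≡ 221^2 = 48841 ≡ 260
σ^4 ≡ 260^2 = 67600 ≡ 260
σ^8 ≡ 260^2 = 67600 ≡ 260
13 = 8 + 4 + 1, so σ^13 ≡ 260·260·221 ≡ 221 (mod 481)
The recovered value 221 does not match the digest 413.

does not verify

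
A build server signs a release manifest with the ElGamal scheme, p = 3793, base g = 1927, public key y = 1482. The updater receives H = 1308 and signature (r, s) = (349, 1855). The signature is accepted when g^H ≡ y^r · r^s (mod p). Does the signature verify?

does not verify

Left side g^H mod p:
Squares mod 3793: 1927^1≡1927, 1927^2≡3775, 1927^4≡324, 1927^8≡2565, 1927^16≡2163, 1927^32≡1800, 1927^64≡778, 1927^128≡2197, 1927^256≡2113, 1927^512≡408, 1927^1024≡3365
1308 = 1024 + 256 + 16 + 8 + 4, so 1927^1308 ≡ 3365·2113·2163·2565·324 ≡ 1902 (mod 3793)
Right side y^r · r^s mod p:
Squares mod 3793: 1482^1≡1482, 1482^2≡177, 1482^4≡985, 1482^8≡3010, 1482^16≡2416, 1482^32≡3422, 1482^64≡1093, 1482^128≡3647, 1482^256≡2351
349 = 256 + 64 + 16 + 8 + 4 + 1, so 1482^349 ≡ 2351·1093·2416·3010·985·1482 ≡ 1866 (mod 3793)
Squares mod 3793: 349^1≡349, 349^2≡425, 349^4≡2354, 349^8≡3536, 349^16≡1568, 349^32≡760, 349^64≡1064, 349^128≡1782, 349^256≡783, 349^512≡2416, 349^1024≡3422
1855 = 1024 + 512 + 256 + 32 + 16 + 8 + 4 + 2 + 1, so 349^1855 ≡ 3422·2416·783·760·1568·3536·2354·425·349 ≡ 2165 (mod 3793)
1866·2165 = 4039890 ≡ 345 (mod 3793)
1902 ≠ 345, so verification fails.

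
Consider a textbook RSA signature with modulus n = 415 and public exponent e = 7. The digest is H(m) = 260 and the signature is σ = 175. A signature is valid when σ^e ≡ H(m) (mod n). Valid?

σ^2 ≡ 175^2 = 30625 ≡ 330
σ^4 ≡ 330^2 = 108900 ≡ 170
7 = 4 + 2 + 1, so σ^7 ≡ 170·330·175 ≡ 260 (mod 415)
σ^7 mod 415 = 260 matches H(m).

yes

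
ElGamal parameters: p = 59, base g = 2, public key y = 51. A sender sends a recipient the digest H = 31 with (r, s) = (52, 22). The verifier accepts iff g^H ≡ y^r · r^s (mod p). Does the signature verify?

Left side g^H mod p:
2^2 = 4
2^4 ≡ 4^2 = 16
2^8 ≡ 16^2 = 256 ≡ 20
2^16 ≡ 20^2 = 400 ≡ 46
31 = 16 + 8 + 4 + 2 + 1, so 2^31 ≡ 46·20·16·4·2 ≡ 55 (mod 59)
Right side y^r · r^s mod p:
51^2 = 2601 ≡ 5
51^4 ≡ 5^2 = 25
51^8 ≡ 25^2 = 625 ≡ 35
51^16 ≡ 35^2 = 1225 ≡ 45
51^32 ≡ 45^2 = 2025 ≡ 19
52 = 32 + 16 + 4, so 51^52 ≡ 19·45·25 ≡ 17 (mod 59)
52^2 = 2704 ≡ 49
52^4 ≡ 49^2 = 2401 ≡ 41
52^8 ≡ 41^2 = 1681 ≡ 29
52^16 ≡ 29^2 = 841 ≡ 15
22 = 16 + 4 + 2, so 52^22 ≡ 15·41·49 ≡ 45 (mod 59)
17·45 = 765 ≡ 57 (mod 59)
55 ≠ 57, so verification fails.

does not verify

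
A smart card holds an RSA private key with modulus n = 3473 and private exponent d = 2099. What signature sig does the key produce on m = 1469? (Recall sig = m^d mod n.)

m^2 ≡ 1469^2 = 2157961 ≡ 1228
m^4 ≡ 1228^2 = 1507984 ≡ 702
m^8 ≡ 702^2 = 492804 ≡ 3111
m^16 ≡ 3111^2 = 9678321 ≡ 2543
m^32 ≡ 2543^2 = 6466849 ≡ 123
m^64 ≡ 123^2 = 15129 ≡ 1237
m^128 ≡ 1237^2 = 1530169 ≡ 2049
m^256 ≡ 2049^2 = 4198401 ≡ 3017
m^512 ≡ 3017^2 = 9102289 ≡ 3029
m^1024 ≡ 3029^2 = 9174841 ≡ 2648
m^2048 ≡ 2648^2 = 7011904 ≡ 3390
2099 = 2048 + 32 + 16 + 2 + 1, so m^2099 ≡ 3390·123·2543·1228·1469 ≡ 534 (mod 3473)

534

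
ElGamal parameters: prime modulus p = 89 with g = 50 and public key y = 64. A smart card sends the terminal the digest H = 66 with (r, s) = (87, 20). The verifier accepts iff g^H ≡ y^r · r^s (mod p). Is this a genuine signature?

forged

Left side g^H mod p:
50^66 mod 89 = 1
Right side y^r · r^s mod p:
64^87 mod 89 = 32
87^20 mod 89 = 67
32·67 = 2144 ≡ 8 (mod 89)
1 ≠ 8, so verification fails.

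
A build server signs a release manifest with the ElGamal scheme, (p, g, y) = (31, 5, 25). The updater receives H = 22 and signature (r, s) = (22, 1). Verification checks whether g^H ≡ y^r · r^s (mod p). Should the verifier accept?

reject

Left side g^H mod p:
5^2 = 25
5^4 ≡ 25^2 = 625 ≡ 5
5^8 ≡ 5^2 = 25
5^16 ≡ 25^2 = 625 ≡ 5
22 = 16 + 4 + 2, so 5^22 ≡ 5·5·25 ≡ 5 (mod 31)
Right side y^r · r^s mod p:
25^2 = 625 ≡ 5
25^4 ≡ 5^2 = 25
25^8 ≡ 25^2 = 625 ≡ 5
25^16 ≡ 5^2 = 25
22 = 16 + 4 + 2, so 25^22 ≡ 25·25·5 ≡ 25 (mod 31)
22^1 mod 31 = 22
25·22 = 550 ≡ 23 (mod 31)
5 ≠ 23, so verification fails.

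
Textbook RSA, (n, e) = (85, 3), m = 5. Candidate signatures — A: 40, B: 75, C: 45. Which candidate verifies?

C

Candidate A: Squares mod 85: 40^1≡40, 40^2≡70; 3 = 2 + 1, so 40^3 ≡ 70·40 ≡ 80 (mod 85)
Candidate B: Squares mod 85: 75^1≡75, 75^2≡15; 3 = 2 + 1, so 75^3 ≡ 15·75 ≡ 20 (mod 85)
Candidate C: Squares mod 85: 45^1≡45, 45^2≡70; 3 = 2 + 1, so 45^3 ≡ 70·45 ≡ 5 (mod 85)
  → matches m = 5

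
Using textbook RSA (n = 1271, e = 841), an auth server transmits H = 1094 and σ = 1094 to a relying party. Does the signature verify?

σ^841 mod 1271 = 1094
1094 = H, so the signature checks out.

verifies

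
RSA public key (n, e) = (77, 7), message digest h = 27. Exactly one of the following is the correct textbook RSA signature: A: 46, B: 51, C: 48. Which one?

C

Candidate A: Squares mod 77: 46^1≡46, 46^2≡37, 46^4≡60; 7 = 4 + 2 + 1, so 46^7 ≡ 60·37·46 ≡ 18 (mod 77)
Candidate B: Squares mod 77: 51^1≡51, 51^2≡60, 51^4≡58; 7 = 4 + 2 + 1, so 51^7 ≡ 58·60·51 ≡ 72 (mod 77)
Candidate C: Squares mod 77: 48^1≡48, 48^2≡71, 48^4≡36; 7 = 4 + 2 + 1, so 48^7 ≡ 36·71·48 ≡ 27 (mod 77)
  → matches h = 27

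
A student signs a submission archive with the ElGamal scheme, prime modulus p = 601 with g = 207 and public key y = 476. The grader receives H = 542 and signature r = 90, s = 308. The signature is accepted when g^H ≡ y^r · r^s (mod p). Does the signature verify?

verifies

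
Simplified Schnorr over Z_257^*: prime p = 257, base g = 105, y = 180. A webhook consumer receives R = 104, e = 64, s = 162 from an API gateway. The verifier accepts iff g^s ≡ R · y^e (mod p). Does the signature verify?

verifies

g^s mod p:
Squares mod 257: 105^1≡105, 105^2≡231, 105^4≡162, 105^8≡30, 105^16≡129, 105^32≡193, 105^64≡241, 105^128≡256
162 = 128 + 32 + 2, so 105^162 ≡ 256·193·231 ≡ 135 (mod 257)
R · y^e mod p:
Squares mod 257: 180^1≡180, 180^2≡18, 180^4≡67, 180^8≡120, 180^16≡8, 180^32≡64, 180^64≡241
180^64 ≡ 241 (mod 257)
104·241 = 25064 ≡ 135 (mod 257)
135 ≡ 135 (mod 257); signature holds.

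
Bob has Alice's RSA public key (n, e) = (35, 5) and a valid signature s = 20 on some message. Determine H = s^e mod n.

20

s^5 mod 35 = 20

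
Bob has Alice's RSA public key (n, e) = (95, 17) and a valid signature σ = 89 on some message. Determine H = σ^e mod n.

79

σ^2 ≡ 89^2 = 7921 ≡ 36
σ^4 ≡ 36^2 = 1296 ≡ 61
σ^8 ≡ 61^2 = 3721 ≡ 16
σ^16 ≡ 16^2 = 256 ≡ 66
17 = 16 + 1, so σ^17 ≡ 66·89 ≡ 79 (mod 95)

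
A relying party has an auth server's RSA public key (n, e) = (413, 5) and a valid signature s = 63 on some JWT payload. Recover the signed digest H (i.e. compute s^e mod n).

s^2 ≡ 63^2 = 3969 ≡ 252
s^4 ≡ 252^2 = 63504 ≡ 315
5 = 4 + 1, so s^5 ≡ 315·63 ≡ 21 (mod 413)

21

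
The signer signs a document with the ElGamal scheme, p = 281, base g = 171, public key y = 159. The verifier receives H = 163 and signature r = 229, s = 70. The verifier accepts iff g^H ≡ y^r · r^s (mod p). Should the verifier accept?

Left side g^H mod p:
171^163 mod 281 = 176
Right side y^r · r^s mod p:
159^229 mod 281 = 55
229^70 mod 281 = 228
55·228 = 12540 ≡ 176 (mod 281)
176 ≡ 176 (mod 281), so the signature is genuine.

accept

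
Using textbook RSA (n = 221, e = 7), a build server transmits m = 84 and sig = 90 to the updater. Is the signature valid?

invalid

sig^2 ≡ 90^2 = 8100 ≡ 144
sig^4 ≡ 144^2 = 20736 ≡ 183
7 = 4 + 2 + 1, so sig^7 ≡ 183·144·90 ≡ 129 (mod 221)
sig^7 mod 221 = 129, but m = 84.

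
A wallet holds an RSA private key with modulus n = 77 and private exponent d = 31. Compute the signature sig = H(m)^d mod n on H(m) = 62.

62

(H(m))^31 mod 77 = 62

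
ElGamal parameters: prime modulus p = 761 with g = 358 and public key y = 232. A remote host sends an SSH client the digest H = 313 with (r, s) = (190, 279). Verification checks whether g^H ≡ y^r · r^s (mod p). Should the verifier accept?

accept

Left side g^H mod p:
Squares mod 761: 358^1≡358, 358^2≡316, 358^4≡165, 358^8≡590, 358^16≡323, 358^32≡72, 358^64≡618, 358^128≡663, 358^256≡472
313 = 256 + 32 + 16 + 8 + 1, so 358^313 ≡ 472·72·323·590·358 ≡ 291 (mod 761)
Right side y^r · r^s mod p:
Squares mod 761: 232^1≡232, 232^2≡554, 232^4≡233, 232^8≡258, 232^16≡357, 232^32≡362, 232^64≡152, 232^128≡274
190 = 128 + 32 + 16 + 8 + 4 + 2, so 232^190 ≡ 274·362·357·258·233·554 ≡ 1 (mod 761)
Squares mod 761: 190^1≡190, 190^2≡333, 190^4≡544, 190^8≡668, 190^16≡278, 190^32≡423, 190^64≡94, 190^128≡465, 190^256≡101
279 = 256 + 16 + 4 + 2 + 1, so 190^279 ≡ 101·278·544·333·190 ≡ 291 (mod 761)
1·291 = 291 ≡ 291 (mod 761)
291 ≡ 291 (mod 761), so the signature is genuine.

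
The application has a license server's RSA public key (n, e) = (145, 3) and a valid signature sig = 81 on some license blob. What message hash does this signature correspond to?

sig^2 ≡ 81^2 = 6561 ≡ 36
3 = 2 + 1, so sig^3 ≡ 36·81 ≡ 16 (mod 145)

16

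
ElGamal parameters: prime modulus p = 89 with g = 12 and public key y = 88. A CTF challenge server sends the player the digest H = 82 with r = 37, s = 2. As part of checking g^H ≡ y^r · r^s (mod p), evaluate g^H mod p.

Squares mod 89: 12^1≡12, 12^2≡55, 12^4≡88, 12^8≡1, 12^16≡1, 12^32≡1, 12^64≡1
82 = 64 + 16 + 2, so 12^82 ≡ 1·1·55 ≡ 55 (mod 89)

55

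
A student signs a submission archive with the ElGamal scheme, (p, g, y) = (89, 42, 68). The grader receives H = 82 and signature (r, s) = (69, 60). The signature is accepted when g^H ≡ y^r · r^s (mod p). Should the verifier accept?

reject

Left side g^H mod p:
42^82 mod 89 = 44
Right side y^r · r^s mod p:
68^69 mod 89 = 5
69^60 mod 89 = 8
5·8 = 40 ≡ 40 (mod 89)
44 ≠ 40, so verification fails.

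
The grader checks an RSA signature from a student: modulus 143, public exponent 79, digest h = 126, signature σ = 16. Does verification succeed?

σ^2 ≡ 16^2 = 256 ≡ 113
σ^4 ≡ 113^2 = 12769 ≡ 42
σ^8 ≡ 42^2 = 1764 ≡ 48
σ^16 ≡ 48^2 = 2304 ≡ 16
σ^32 ≡ 16^2 = 256 ≡ 113
σ^64 ≡ 113^2 = 12769 ≡ 42
79 = 64 + 8 + 4 + 2 + 1, so σ^79 ≡ 42·48·42·113·16 ≡ 42 (mod 143)
42 ≠ 126, so verification fails.

fails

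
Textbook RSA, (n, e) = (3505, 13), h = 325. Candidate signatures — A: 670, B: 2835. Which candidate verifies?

A

Candidate A: Squares mod 3505: 670^1≡670, 670^2≡260, 670^4≡1005, 670^8≡585; 13 = 8 + 4 + 1, so 670^13 ≡ 585·1005·670 ≡ 325 (mod 3505)
  → matches h = 325
Candidate B: Squares mod 3505: 2835^1≡2835, 2835^2≡260, 2835^4≡1005, 2835^8≡585; 13 = 8 + 4 + 1, so 2835^13 ≡ 585·1005·2835 ≡ 3180 (mod 3505)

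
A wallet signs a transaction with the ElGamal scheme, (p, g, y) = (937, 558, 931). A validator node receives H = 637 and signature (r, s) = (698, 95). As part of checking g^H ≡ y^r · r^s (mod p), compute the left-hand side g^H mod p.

558^2 = 311364 ≡ 280
558^4 ≡ 280^2 = 78400 ≡ 629
558^8 ≡ 629^2 = 395641 ≡ 227
558^16 ≡ 227^2 = 51529 ≡ 931
558^32 ≡ 931^2 = 866761 ≡ 36
558^64 ≡ 36^2 = 1296 ≡ 359
558^128 ≡ 359^2 = 128881 ≡ 512
558^256 ≡ 512^2 = 262144 ≡ 721
558^512 ≡ 721^2 = 519841 ≡ 743
637 = 512 + 64 + 32 + 16 + 8 + 4 + 1, so 558^637 ≡ 743·359·36·931·227·629·558 ≡ 741 (mod 937)

741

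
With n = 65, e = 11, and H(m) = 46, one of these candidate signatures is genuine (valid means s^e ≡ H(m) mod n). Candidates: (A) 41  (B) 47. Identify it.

Candidate A: 41^2 = 1681 ≡ 56; 41^4 ≡ 56^2 = 3136 ≡ 16; 41^8 ≡ 16^2 = 256 ≡ 61; 11 = 8 + 2 + 1, so 41^11 ≡ 61·56·41 ≡ 46 (mod 65)
  → matches H(m) = 46
Candidate B: 47^2 = 2209 ≡ 64; 47^4 ≡ 64^2 = 4096 ≡ 1; 47^8 ≡ 1^2 = 1; 11 = 8 + 2 + 1, so 47^11 ≡ 1·64·47 ≡ 18 (mod 65)

A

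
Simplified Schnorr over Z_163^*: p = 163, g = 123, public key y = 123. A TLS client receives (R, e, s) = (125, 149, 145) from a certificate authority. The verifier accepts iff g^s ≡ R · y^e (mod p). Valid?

no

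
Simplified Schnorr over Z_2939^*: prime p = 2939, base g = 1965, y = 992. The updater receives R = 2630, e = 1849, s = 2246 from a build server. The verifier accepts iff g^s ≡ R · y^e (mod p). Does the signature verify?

verifies

g^s mod p:
1965^2 = 3861225 ≡ 2318
1965^4 ≡ 2318^2 = 5373124 ≡ 632
1965^8 ≡ 632^2 = 399424 ≡ 2659
1965^16 ≡ 2659^2 = 7070281 ≡ 1986
1965^32 ≡ 1986^2 = 3944196 ≡ 58
1965^64 ≡ 58^2 = 3364 ≡ 425
1965^128 ≡ 425^2 = 180625 ≡ 1346
1965^256 ≡ 1346^2 = 1811716 ≡ 1292
1965^512 ≡ 1292^2 = 1669264 ≡ 2851
1965^1024 ≡ 2851^2 = 8128201 ≡ 1866
1965^2048 ≡ 1866^2 = 3481956 ≡ 2180
2246 = 2048 + 128 + 64 + 4 + 2, so 1965^2246 ≡ 2180·1346·425·632·2318 ≡ 2813 (mod 2939)
R · y^e mod p:
992^2 = 984064 ≡ 2438
992^4 ≡ 2438^2 = 5943844 ≡ 1186
992^8 ≡ 1186^2 = 1406596 ≡ 1754
992^16 ≡ 1754^2 = 3076516 ≡ 2322
992^32 ≡ 2322^2 = 5391684 ≡ 1558
992^64 ≡ 1558^2 = 2427364 ≡ 2689
992^128 ≡ 2689^2 = 7230721 ≡ 781
992^256 ≡ 781^2 = 609961 ≡ 1588
992^512 ≡ 1588^2 = 2521744 ≡ 82
992^1024 ≡ 82^2 = 6724 ≡ 846
1849 = 1024 + 512 + 256 + 32 + 16 + 8 + 1, so 992^1849 ≡ 846·82·1588·1558·2322·1754·992 ≡ 2597 (mod 2939)
2630·2597 = 6830110 ≡ 2813 (mod 2939)
2813 ≡ 2813 (mod 2939); signature holds.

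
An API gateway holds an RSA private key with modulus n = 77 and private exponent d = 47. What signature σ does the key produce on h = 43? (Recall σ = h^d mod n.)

43

h^2 ≡ 43^2 = 1849 ≡ 1
h^4 ≡ 1^2 = 1
h^8 ≡ 1^2 = 1
h^16 ≡ 1^2 = 1
h^32 ≡ 1^2 = 1
47 = 32 + 8 + 4 + 2 + 1, so h^47 ≡ 1·1·1·1·43 ≡ 43 (mod 77)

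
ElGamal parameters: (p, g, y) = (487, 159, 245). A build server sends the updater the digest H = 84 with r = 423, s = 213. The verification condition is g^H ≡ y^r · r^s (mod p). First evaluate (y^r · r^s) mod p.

Squares mod 487: 245^1≡245, 245^2≡124, 245^4≡279, 245^8≡408, 245^16≡397, 245^32≡308, 245^64≡386, 245^128≡461, 245^256≡189
423 = 256 + 128 + 32 + 4 + 2 + 1, so 245^423 ≡ 189·461·308·279·124·245 ≡ 446 (mod 487)
Squares mod 487: 423^1≡423, 423^2≡200, 423^4≡66, 423^8≡460, 423^16≡242, 423^32≡124, 423^64≡279, 423^128≡408
213 = 128 + 64 + 16 + 4 + 1, so 423^213 ≡ 408·279·242·66·423 ≡ 344 (mod 487)
y^r · r^s ≡ 446·344 = 153424 ≡ 19 (mod 487)

19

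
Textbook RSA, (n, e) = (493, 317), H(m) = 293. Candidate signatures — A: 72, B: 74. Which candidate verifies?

Candidate A: 72^2 = 5184 ≡ 254; 72^4 ≡ 254^2 = 64516 ≡ 426; 72^8 ≡ 426^2 = 181476 ≡ 52; 72^16 ≡ 52^2 = 2704 ≡ 239; 72^32 ≡ 239^2 = 57121 ≡ 426; 72^64 ≡ 426^2 = 181476 ≡ 52; 72^128 ≡ 52^2 = 2704 ≡ 239; 72^256 ≡ 239^2 = 57121 ≡ 426; 317 = 256 + 32 + 16 + 8 + 4 + 1, so 72^317 ≡ 426·426·239·52·426·72 ≡ 293 (mod 493)
  → matches H(m) = 293
Candidate B: 74^2 = 5476 ≡ 53; 74^4 ≡ 53^2 = 2809 ≡ 344; 74^8 ≡ 344^2 = 118336 ≡ 16; 74^16 ≡ 16^2 = 256; 74^32 ≡ 256^2 = 65536 ≡ 460; 74^64 ≡ 460^2 = 211600 ≡ 103; 74^128 ≡ 103^2 = 10609 ≡ 256; 74^256 ≡ 256^2 = 65536 ≡ 460; 317 = 256 + 32 + 16 + 8 + 4 + 1, so 74^317 ≡ 460·460·256·16·344·74 ≡ 401 (mod 493)

A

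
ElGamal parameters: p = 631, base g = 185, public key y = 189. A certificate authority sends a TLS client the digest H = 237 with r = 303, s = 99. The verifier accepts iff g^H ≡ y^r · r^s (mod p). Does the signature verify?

Left side g^H mod p:
185^2 = 34225 ≡ 151
185^4 ≡ 151^2 = 22801 ≡ 85
185^8 ≡ 85^2 = 7225 ≡ 284
185^16 ≡ 284^2 = 80656 ≡ 519
185^32 ≡ 519^2 = 269361 ≡ 555
185^64 ≡ 555^2 = 308025 ≡ 97
185^128 ≡ 97^2 = 9409 ≡ 575
237 = 128 + 64 + 32 + 8 + 4 + 1, so 185^237 ≡ 575·97·555·284·85·185 ≡ 236 (mod 631)
Right side y^r · r^s mod p:
189^2 = 35721 ≡ 385
189^4 ≡ 385^2 = 148225 ≡ 571
189^8 ≡ 571^2 = 326041 ≡ 445
189^16 ≡ 445^2 = 198025 ≡ 522
189^32 ≡ 522^2 = 272484 ≡ 523
189^64 ≡ 523^2 = 273529 ≡ 306
189^128 ≡ 306^2 = 93636 ≡ 248
189^256 ≡ 248^2 = 61504 ≡ 297
303 = 256 + 32 + 8 + 4 + 2 + 1, so 189^303 ≡ 297·523·445·571·385·189 ≡ 290 (mod 631)
303^2 = 91809 ≡ 314
303^4 ≡ 314^2 = 98596 ≡ 160
303^8 ≡ 160^2 = 25600 ≡ 360
303^16 ≡ 360^2 = 129600 ≡ 245
303^32 ≡ 245^2 = 60025 ≡ 80
303^64 ≡ 80^2 = 6400 ≡ 90
99 = 64 + 32 + 2 + 1, so 303^99 ≡ 90·80·314·303 ≡ 597 (mod 631)
290·597 = 173130 ≡ 236 (mod 631)
236 ≡ 236 (mod 631), so the signature is genuine.

verifies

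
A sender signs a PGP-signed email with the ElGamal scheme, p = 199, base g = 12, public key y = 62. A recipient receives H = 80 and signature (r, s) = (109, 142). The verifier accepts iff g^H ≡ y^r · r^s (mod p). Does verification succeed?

Left side g^H mod p:
12^2 = 144
12^4 ≡ 144^2 = 20736 ≡ 40
12^8 ≡ 40^2 = 1600 ≡ 8
12^16 ≡ 8^2 = 64
12^32 ≡ 64^2 = 4096 ≡ 116
12^64 ≡ 116^2 = 13456 ≡ 123
80 = 64 + 16, so 12^80 ≡ 123·64 ≡ 111 (mod 199)
Right side y^r · r^s mod p:
62^2 = 3844 ≡ 63
62^4 ≡ 63^2 = 3969 ≡ 188
62^8 ≡ 188^2 = 35344 ≡ 121
62^16 ≡ 121^2 = 14641 ≡ 114
62^32 ≡ 114^2 = 12996 ≡ 61
62^64 ≡ 61^2 = 3721 ≡ 139
109 = 64 + 32 + 8 + 4 + 1, so 62^109 ≡ 139·61·121·188·62 ≡ 61 (mod 199)
109^2 = 11881 ≡ 140
109^4 ≡ 140^2 = 19600 ≡ 98
109^8 ≡ 98^2 = 9604 ≡ 52
109^16 ≡ 52^2 = 2704 ≡ 117
109^32 ≡ 117^2 = 13689 ≡ 157
109^64 ≡ 157^2 = 24649 ≡ 172
109^128 ≡ 172^2 = 29584 ≡ 132
142 = 128 + 8 + 4 + 2, so 109^142 ≡ 132·52·98·140 ≡ 116 (mod 199)
61·116 = 7076 ≡ 111 (mod 199)
111 ≡ 111 (mod 199), so the signature is genuine.

passes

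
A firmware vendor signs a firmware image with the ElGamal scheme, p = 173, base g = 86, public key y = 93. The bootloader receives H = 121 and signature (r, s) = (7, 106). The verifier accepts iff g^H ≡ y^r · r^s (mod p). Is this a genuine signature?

Left side g^H mod p:
86^2 = 7396 ≡ 130
86^4 ≡ 130^2 = 16900 ≡ 119
86^8 ≡ 119^2 = 14161 ≡ 148
86^16 ≡ 148^2 = 21904 ≡ 106
86^32 ≡ 106^2 = 11236 ≡ 164
86^64 ≡ 164^2 = 26896 ≡ 81
121 = 64 + 32 + 16 + 8 + 1, so 86^121 ≡ 81·164·106·148·86 ≡ 107 (mod 173)
Right side y^r · r^s mod p:
93^2 = 8649 ≡ 172
93^4 ≡ 172^2 = 29584 ≡ 1
7 = 4 + 2 + 1, so 93^7 ≡ 1·172·93 ≡ 80 (mod 173)
7^2 = 49
7^4 ≡ 49^2 = 2401 ≡ 152
7^8 ≡ 152^2 = 23104 ≡ 95
7^16 ≡ 95^2 = 9025 ≡ 29
7^32 ≡ 29^2 = 841 ≡ 149
7^64 ≡ 149^2 = 22201 ≡ 57
106 = 64 + 32 + 8 + 2, so 7^106 ≡ 57·149·95·49 ≡ 90 (mod 173)
80·90 = 7200 ≡ 107 (mod 173)
107 ≡ 107 (mod 173), so the signature is genuine.

genuine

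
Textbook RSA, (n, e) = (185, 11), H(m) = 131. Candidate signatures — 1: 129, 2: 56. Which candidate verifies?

2

Candidate 1: 129^2 = 16641 ≡ 176; 129^4 ≡ 176^2 = 30976 ≡ 81; 129^8 ≡ 81^2 = 6561 ≡ 86; 11 = 8 + 2 + 1, so 129^11 ≡ 86·176·129 ≡ 54 (mod 185)
Candidate 2: 56^2 = 3136 ≡ 176; 56^4 ≡ 176^2 = 30976 ≡ 81; 56^8 ≡ 81^2 = 6561 ≡ 86; 11 = 8 + 2 + 1, so 56^11 ≡ 86·176·56 ≡ 131 (mod 185)
  → matches H(m) = 131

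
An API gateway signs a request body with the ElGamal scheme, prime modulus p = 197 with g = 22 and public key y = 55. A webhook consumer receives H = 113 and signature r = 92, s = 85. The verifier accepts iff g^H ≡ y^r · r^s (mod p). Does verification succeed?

Left side g^H mod p:
22^2 = 484 ≡ 90
22^4 ≡ 90^2 = 8100 ≡ 23
22^8 ≡ 23^2 = 529 ≡ 135
22^16 ≡ 135^2 = 18225 ≡ 101
22^32 ≡ 101^2 = 10201 ≡ 154
22^64 ≡ 154^2 = 23716 ≡ 76
113 = 64 + 32 + 16 + 1, so 22^113 ≡ 76·154·101·22 ≡ 121 (mod 197)
Right side y^r · r^s mod p:
55^2 = 3025 ≡ 70
55^4 ≡ 70^2 = 4900 ≡ 172
55^8 ≡ 172^2 = 29584 ≡ 34
55^16 ≡ 34^2 = 1156 ≡ 171
55^32 ≡ 171^2 = 29241 ≡ 85
55^64 ≡ 85^2 = 7225 ≡ 133
92 = 64 + 16 + 8 + 4, so 55^92 ≡ 133·171·34·172 ≡ 60 (mod 197)
92^2 = 8464 ≡ 190
92^4 ≡ 190^2 = 36100 ≡ 49
92^8 ≡ 49^2 = 2401 ≡ 37
92^16 ≡ 37^2 = 1369 ≡ 187
92^32 ≡ 187^2 = 34969 ≡ 100
92^64 ≡ 100^2 = 10000 ≡ 150
85 = 64 + 16 + 4 + 1, so 92^85 ≡ 150·187·49·92 ≡ 25 (mod 197)
60·25 = 1500 ≡ 121 (mod 197)
121 ≡ 121 (mod 197), so the signature is genuine.

passes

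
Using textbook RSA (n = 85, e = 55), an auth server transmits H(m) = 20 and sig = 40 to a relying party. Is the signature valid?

sig^2 ≡ 40^2 = 1600 ≡ 70
sig^4 ≡ 70^2 = 4900 ≡ 55
sig^8 ≡ 55^2 = 3025 ≡ 50
sig^16 ≡ 50^2 = 2500 ≡ 35
sig^32 ≡ 35^2 = 1225 ≡ 35
55 = 32 + 16 + 4 + 2 + 1, so sig^55 ≡ 35·35·55·70·40 ≡ 65 (mod 85)
65 ≠ 20, so verification fails.

invalid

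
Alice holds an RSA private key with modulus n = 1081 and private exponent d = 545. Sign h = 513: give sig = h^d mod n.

h^2 ≡ 513^2 = 263169 ≡ 486
h^4 ≡ 486^2 = 236196 ≡ 538
h^8 ≡ 538^2 = 289444 ≡ 817
h^16 ≡ 817^2 = 667489 ≡ 512
h^32 ≡ 512^2 = 262144 ≡ 542
h^64 ≡ 542^2 = 293764 ≡ 813
h^128 ≡ 813^2 = 660969 ≡ 478
h^256 ≡ 478^2 = 228484 ≡ 393
h^512 ≡ 393^2 = 154449 ≡ 947
545 = 512 + 32 + 1, so h^545 ≡ 947·542·513 ≡ 663 (mod 1081)

663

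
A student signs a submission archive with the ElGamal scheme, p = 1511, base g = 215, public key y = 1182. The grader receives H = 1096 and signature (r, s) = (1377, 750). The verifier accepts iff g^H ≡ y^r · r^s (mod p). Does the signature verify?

does not verify

Left side g^H mod p:
215^2 = 46225 ≡ 895
215^4 ≡ 895^2 = 801025 ≡ 195
215^8 ≡ 195^2 = 38025 ≡ 250
215^16 ≡ 250^2 = 62500 ≡ 549
215^32 ≡ 549^2 = 301401 ≡ 712
215^64 ≡ 712^2 = 506944 ≡ 759
215^128 ≡ 759^2 = 576081 ≡ 390
215^256 ≡ 390^2 = 152100 ≡ 1000
215^512 ≡ 1000^2 = 1000000 ≡ 1229
215^1024 ≡ 1229^2 = 1510441 ≡ 952
1096 = 1024 + 64 + 8, so 215^1096 ≡ 952·759·250 ≡ 439 (mod 1511)
Right side y^r · r^s mod p:
1182^2 = 1397124 ≡ 960
1182^4 ≡ 960^2 = 921600 ≡ 1401
1182^8 ≡ 1401^2 = 1962801 ≡ 12
1182^16 ≡ 12^2 = 144
1182^32 ≡ 144^2 = 20736 ≡ 1093
1182^64 ≡ 1093^2 = 1194649 ≡ 959
1182^128 ≡ 959^2 = 919681 ≡ 993
1182^256 ≡ 993^2 = 986049 ≡ 877
1182^512 ≡ 877^2 = 769129 ≡ 30
1182^1024 ≡ 30^2 = 900
1377 = 1024 + 256 + 64 + 32 + 1, so 1182^1377 ≡ 900·877·959·1093·1182 ≡ 255 (mod 1511)
1377^2 = 1896129 ≡ 1335
1377^4 ≡ 1335^2 = 1782225 ≡ 756
1377^8 ≡ 756^2 = 571536 ≡ 378
1377^16 ≡ 378^2 = 142884 ≡ 850
1377^32 ≡ 850^2 = 722500 ≡ 242
1377^64 ≡ 242^2 = 58564 ≡ 1146
1377^128 ≡ 1146^2 = 1313316 ≡ 257
1377^256 ≡ 257^2 = 66049 ≡ 1076
1377^512 ≡ 1076^2 = 1157776 ≡ 350
750 = 512 + 128 + 64 + 32 + 8 + 4 + 2, so 1377^750 ≡ 350·257·1146·242·378·756·1335 ≡ 654 (mod 1511)
255·654 = 166770 ≡ 560 (mod 1511)
439 ≠ 560, so verification fails.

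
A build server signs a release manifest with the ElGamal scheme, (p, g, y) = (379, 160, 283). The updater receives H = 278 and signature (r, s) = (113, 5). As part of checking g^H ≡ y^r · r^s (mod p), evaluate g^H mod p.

88

Squares mod 379: 160^1≡160, 160^2≡207, 160^4≡22, 160^8≡105, 160^16≡34, 160^32≡19, 160^64≡361, 160^128≡324, 160^256≡372
278 = 256 + 16 + 4 + 2, so 160^278 ≡ 372·34·22·207 ≡ 88 (mod 379)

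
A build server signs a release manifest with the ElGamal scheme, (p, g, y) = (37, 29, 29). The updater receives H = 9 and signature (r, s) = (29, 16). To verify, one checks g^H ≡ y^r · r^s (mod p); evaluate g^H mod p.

31

29^2 = 841 ≡ 27
29^4 ≡ 27^2 = 729 ≡ 26
29^8 ≡ 26^2 = 676 ≡ 10
9 = 8 + 1, so 29^9 ≡ 10·29 ≡ 31 (mod 37)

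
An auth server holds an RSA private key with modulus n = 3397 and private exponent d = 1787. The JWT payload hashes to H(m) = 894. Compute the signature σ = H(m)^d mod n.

Squares mod 3397: (H(m))^1≡894, (H(m))^2≡941, (H(m))^4≡2261, (H(m))^8≡3033, (H(m))^16≡13, (H(m))^32≡169, (H(m))^64≡1385, (H(m))^128≡2317, (H(m))^256≡1229, (H(m))^512≡2173, (H(m))^1024≡99
1787 = 1024 + 512 + 128 + 64 + 32 + 16 + 8 + 2 + 1, so (H(m))^1787 ≡ 99·2173·2317·1385·169·13·3033·941·894 ≡ 564 (mod 3397)

564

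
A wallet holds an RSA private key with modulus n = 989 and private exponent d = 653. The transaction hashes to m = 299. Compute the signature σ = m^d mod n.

m^2 ≡ 299^2 = 89401 ≡ 391
m^4 ≡ 391^2 = 152881 ≡ 575
m^8 ≡ 575^2 = 330625 ≡ 299
m^16 ≡ 299^2 = 89401 ≡ 391
m^32 ≡ 391^2 = 152881 ≡ 575
m^64 ≡ 575^2 = 330625 ≡ 299
m^128 ≡ 299^2 = 89401 ≡ 391
m^256 ≡ 391^2 = 152881 ≡ 575
m^512 ≡ 575^2 = 330625 ≡ 299
653 = 512 + 128 + 8 + 4 + 1, so m^653 ≡ 299·391·299·575·299 ≡ 391 (mod 989)

391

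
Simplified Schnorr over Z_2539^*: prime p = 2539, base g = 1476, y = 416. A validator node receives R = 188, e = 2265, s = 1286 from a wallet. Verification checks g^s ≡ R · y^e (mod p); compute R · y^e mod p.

988

416^2 = 173056 ≡ 404
416^4 ≡ 404^2 = 163216 ≡ 720
416^8 ≡ 720^2 = 518400 ≡ 444
416^16 ≡ 444^2 = 197136 ≡ 1633
416^32 ≡ 1633^2 = 2666689 ≡ 739
416^64 ≡ 739^2 = 546121 ≡ 236
416^128 ≡ 236^2 = 55696 ≡ 2377
416^256 ≡ 2377^2 = 5650129 ≡ 854
416^512 ≡ 854^2 = 729316 ≡ 623
416^1024 ≡ 623^2 = 388129 ≡ 2201
416^2048 ≡ 2201^2 = 4844401 ≡ 2528
2265 = 2048 + 128 + 64 + 16 + 8 + 1, so 416^2265 ≡ 2528·2377·236·1633·444·416 ≡ 1896 (mod 2539)
R · y^e ≡ 188·1896 = 356448 ≡ 988 (mod 2539)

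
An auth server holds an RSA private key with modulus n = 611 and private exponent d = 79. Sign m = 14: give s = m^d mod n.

m^2 ≡ 14^2 = 196
m^4 ≡ 196^2 = 38416 ≡ 534
m^8 ≡ 534^2 = 285156 ≡ 430
m^16 ≡ 430^2 = 184900 ≡ 378
m^32 ≡ 378^2 = 142884 ≡ 521
m^64 ≡ 521^2 = 271441 ≡ 157
79 = 64 + 8 + 4 + 2 + 1, so m^79 ≡ 157·430·534·196·14 ≡ 573 (mod 611)

573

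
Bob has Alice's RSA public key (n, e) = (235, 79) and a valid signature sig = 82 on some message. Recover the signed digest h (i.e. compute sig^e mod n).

133

sig^2 ≡ 82^2 = 6724 ≡ 144
sig^4 ≡ 144^2 = 20736 ≡ 56
sig^8 ≡ 56^2 = 3136 ≡ 81
sig^16 ≡ 81^2 = 6561 ≡ 216
sig^32 ≡ 216^2 = 46656 ≡ 126
sig^64 ≡ 126^2 = 15876 ≡ 131
79 = 64 + 8 + 4 + 2 + 1, so sig^79 ≡ 131·81·56·144·82 ≡ 133 (mod 235)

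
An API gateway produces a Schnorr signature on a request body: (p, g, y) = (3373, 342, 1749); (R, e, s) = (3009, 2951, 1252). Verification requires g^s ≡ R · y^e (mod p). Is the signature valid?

g^s mod p:
342^2 = 116964 ≡ 2282
342^4 ≡ 2282^2 = 5207524 ≡ 2985
342^8 ≡ 2985^2 = 8910225 ≡ 2132
342^16 ≡ 2132^2 = 4545424 ≡ 1993
342^32 ≡ 1993^2 = 3972049 ≡ 2028
342^64 ≡ 2028^2 = 4112784 ≡ 1097
342^128 ≡ 1097^2 = 1203409 ≡ 2621
342^256 ≡ 2621^2 = 6869641 ≡ 2213
342^512 ≡ 2213^2 = 4897369 ≡ 3146
342^1024 ≡ 3146^2 = 9897316 ≡ 934
1252 = 1024 + 128 + 64 + 32 + 4, so 342^1252 ≡ 934·2621·1097·2028·2985 ≡ 102 (mod 3373)
R · y^e mod p:
1749^2 = 3059001 ≡ 3063
1749^4 ≡ 3063^2 = 9381969 ≡ 1656
1749^8 ≡ 1656^2 = 2742336 ≡ 87
1749^16 ≡ 87^2 = 7569 ≡ 823
1749^32 ≡ 823^2 = 677329 ≡ 2729
1749^64 ≡ 2729^2 = 7447441 ≡ 3230
1749^128 ≡ 3230^2 = 10432900 ≡ 211
1749^256 ≡ 211^2 = 44521 ≡ 672
1749^512 ≡ 672^2 = 451584 ≡ 2975
1749^1024 ≡ 2975^2 = 8850625 ≡ 3246
1749^2048 ≡ 3246^2 = 10536516 ≡ 2637
2951 = 2048 + 512 + 256 + 128 + 4 + 2 + 1, so 1749^2951 ≡ 2637·2975·672·211·1656·3063·1749 ≡ 2687 (mod 3373)
3009·2687 = 8085183 ≡ 102 (mod 3373)
102 ≡ 102 (mod 3373); signature holds.

valid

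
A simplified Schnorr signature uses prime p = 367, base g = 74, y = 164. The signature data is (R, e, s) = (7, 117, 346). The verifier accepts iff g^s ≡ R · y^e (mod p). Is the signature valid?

invalid

g^s mod p:
74^2 = 5476 ≡ 338
74^4 ≡ 338^2 = 114244 ≡ 107
74^8 ≡ 107^2 = 11449 ≡ 72
74^16 ≡ 72^2 = 5184 ≡ 46
74^32 ≡ 46^2 = 2116 ≡ 281
74^64 ≡ 281^2 = 78961 ≡ 56
74^128 ≡ 56^2 = 3136 ≡ 200
74^256 ≡ 200^2 = 40000 ≡ 364
346 = 256 + 64 + 16 + 8 + 2, so 74^346 ≡ 364·56·46·72·338 ≡ 175 (mod 367)
R · y^e mod p:
164^2 = 26896 ≡ 105
164^4 ≡ 105^2 = 11025 ≡ 15
164^8 ≡ 15^2 = 225
164^16 ≡ 225^2 = 50625 ≡ 346
164^32 ≡ 346^2 = 119716 ≡ 74
164^64 ≡ 74^2 = 5476 ≡ 338
117 = 64 + 32 + 16 + 4 + 1, so 164^117 ≡ 338·74·346·15·164 ≡ 101 (mod 367)
7·101 = 707 ≡ 340 (mod 367)
175 ≠ 340; the check fails.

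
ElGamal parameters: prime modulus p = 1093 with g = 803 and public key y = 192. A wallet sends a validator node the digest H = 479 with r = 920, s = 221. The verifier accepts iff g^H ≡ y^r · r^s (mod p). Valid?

no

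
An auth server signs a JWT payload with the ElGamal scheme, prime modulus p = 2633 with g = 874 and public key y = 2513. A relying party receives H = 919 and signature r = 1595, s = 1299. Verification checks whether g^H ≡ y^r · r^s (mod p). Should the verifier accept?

accept

Left side g^H mod p:
874^2 = 763876 ≡ 306
874^4 ≡ 306^2 = 93636 ≡ 1481
874^8 ≡ 1481^2 = 2193361 ≡ 72
874^16 ≡ 72^2 = 5184 ≡ 2551
874^32 ≡ 2551^2 = 6507601 ≡ 1458
874^64 ≡ 1458^2 = 2125764 ≡ 933
874^128 ≡ 933^2 = 870489 ≡ 1599
874^256 ≡ 1599^2 = 2556801 ≡ 158
874^512 ≡ 158^2 = 24964 ≡ 1267
919 = 512 + 256 + 128 + 16 + 4 + 2 + 1, so 874^919 ≡ 1267·158·1599·2551·1481·306·874 ≡ 442 (mod 2633)
Right side y^r · r^s mod p:
2513^2 = 6315169 ≡ 1235
2513^4 ≡ 1235^2 = 1525225 ≡ 718
2513^8 ≡ 718^2 = 515524 ≡ 2089
2513^16 ≡ 2089^2 = 4363921 ≡ 1040
2513^32 ≡ 1040^2 = 1081600 ≡ 2070
2513^64 ≡ 2070^2 = 4284900 ≡ 1009
2513^128 ≡ 1009^2 = 1018081 ≡ 1743
2513^256 ≡ 1743^2 = 3038049 ≡ 2200
2513^512 ≡ 2200^2 = 4840000 ≡ 546
2513^1024 ≡ 546^2 = 298116 ≡ 587
1595 = 1024 + 512 + 32 + 16 + 8 + 2 + 1, so 2513^1595 ≡ 587·546·2070·1040·2089·1235·2513 ≡ 2 (mod 2633)
1595^2 = 2544025 ≡ 547
1595^4 ≡ 547^2 = 299209 ≡ 1680
1595^8 ≡ 1680^2 = 2822400 ≡ 2457
1595^16 ≡ 2457^2 = 6036849 ≡ 2013
1595^32 ≡ 2013^2 = 4052169 ≡ 2615
1595^64 ≡ 2615^2 = 6838225 ≡ 324
1595^128 ≡ 324^2 = 104976 ≡ 2289
1595^256 ≡ 2289^2 = 5239521 ≡ 2484
1595^512 ≡ 2484^2 = 6170256 ≡ 1137
1595^1024 ≡ 1137^2 = 1292769 ≡ 2599
1299 = 1024 + 256 + 16 + 2 + 1, so 1595^1299 ≡ 2599·2484·2013·547·1595 ≡ 221 (mod 2633)
2·221 = 442 ≡ 442 (mod 2633)
442 ≡ 442 (mod 2633), so the signature is genuine.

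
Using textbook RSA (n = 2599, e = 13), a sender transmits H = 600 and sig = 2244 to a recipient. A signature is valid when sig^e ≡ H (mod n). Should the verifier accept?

Squares mod 2599: sig^1≡2244, sig^2≡1273, sig^4≡1352, sig^8≡807
13 = 8 + 4 + 1, so sig^13 ≡ 807·1352·2244 ≡ 1250 (mod 2599)
sig^13 mod 2599 = 1250, but H = 600.

reject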